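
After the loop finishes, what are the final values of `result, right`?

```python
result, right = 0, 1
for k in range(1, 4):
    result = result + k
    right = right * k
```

Let's trace through this code step by step.

Initialize: result = 0
Initialize: right = 1
Entering loop: for k in range(1, 4):
After iteration 1: k = 1, result = 1, right = 1
After iteration 2: k = 2, result = 3, right = 2
After iteration 3: k = 3, result = 6, right = 6
Loop ends.

Final answer: 6, 6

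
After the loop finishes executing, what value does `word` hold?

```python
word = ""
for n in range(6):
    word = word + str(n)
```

Let's trace through this code step by step.

Initialize: word = ''
Entering loop: for n in range(6):
After iteration 1: n = 0, word = '0'
After iteration 2: n = 1, word = '01'
After iteration 3: n = 2, word = '012'
After iteration 4: n = 3, word = '0123'
After iteration 5: n = 4, word = '01234'
After iteration 6: n = 5, word = '012345'
Loop ends.

Final answer: '012345'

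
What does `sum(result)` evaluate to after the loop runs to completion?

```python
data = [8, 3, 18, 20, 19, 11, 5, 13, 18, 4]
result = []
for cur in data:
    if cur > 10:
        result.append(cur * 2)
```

Let's trace through this code step by step.

Initialize: data = [8, 3, 18, 20, 19, 11, 5, 13, 18, 4]
Initialize: result = []
Entering loop: for cur in data:
After iteration 1: cur = 8, result = []
After iteration 2: cur = 3, result = []
After iteration 3: cur = 18, result = [36]
After iteration 4: cur = 20, result = [36, 40]
After iteration 5: cur = 19, result = [36, 40, 38]
After iteration 6: cur = 11, result = [36, 40, 38, 22]
After iteration 7: cur = 5, result = [36, 40, 38, 22]
After iteration 8: cur = 13, result = [36, 40, 38, 22, 26]
After iteration 9: cur = 18, result = [36, 40, 38, 22, 26, 36]
After iteration 10: cur = 4, result = [36, 40, 38, 22, 26, 36]
Loop ends.
sum(result) = 198

Final answer: 198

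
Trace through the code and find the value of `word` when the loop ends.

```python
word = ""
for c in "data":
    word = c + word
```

Let's trace through this code step by step.

Initialize: word = ''
Entering loop: for c in "data":
After iteration 1: c = 'd', word = 'd'
After iteration 2: c = 'a', word = 'ad'
After iteration 3: c = 't', word = 'tad'
After iteration 4: c = 'a', word = 'atad'
Loop ends.

Final answer: 'atad'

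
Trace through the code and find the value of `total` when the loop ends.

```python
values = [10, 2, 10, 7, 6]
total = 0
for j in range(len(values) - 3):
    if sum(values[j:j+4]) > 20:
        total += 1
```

Let's trace through this code step by step.

Initialize: values = [10, 2, 10, 7, 6]
Initialize: total = 0
Entering loop: for j in range(len(values) - 3):
After iteration 1: j = 0, total = 1
After iteration 2: j = 1, total = 2
Loop ends.

Final answer: 2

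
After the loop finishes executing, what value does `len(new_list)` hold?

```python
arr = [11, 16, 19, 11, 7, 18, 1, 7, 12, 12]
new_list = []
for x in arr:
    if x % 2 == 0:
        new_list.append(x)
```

Let's trace through this code step by step.

Initialize: arr = [11, 16, 19, 11, 7, 18, 1, 7, 12, 12]
Initialize: new_list = []
Entering loop: for x in arr:
After iteration 1: x = 11, new_list = []
After iteration 2: x = 16, new_list = [16]
After iteration 3: x = 19, new_list = [16]
After iteration 4: x = 11, new_list = [16]
After iteration 5: x = 7, new_list = [16]
After iteration 6: x = 18, new_list = [16, 18]
After iteration 7: x = 1, new_list = [16, 18]
After iteration 8: x = 7, new_list = [16, 18]
After iteration 9: x = 12, new_list = [16, 18, 12]
After iteration 10: x = 12, new_list = [16, 18, 12, 12]
Loop ends.
len(new_list) = 4

Final answer: 4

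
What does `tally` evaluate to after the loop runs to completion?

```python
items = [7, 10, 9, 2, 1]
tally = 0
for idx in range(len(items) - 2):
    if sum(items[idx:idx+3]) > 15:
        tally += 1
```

Let's trace through this code step by step.

Initialize: items = [7, 10, 9, 2, 1]
Initialize: tally = 0
Entering loop: for idx in range(len(items) - 2):
After iteration 1: idx = 0, tally = 1
After iteration 2: idx = 1, tally = 2
After iteration 3: idx = 2, tally = 2
Loop ends.

Final answer: 2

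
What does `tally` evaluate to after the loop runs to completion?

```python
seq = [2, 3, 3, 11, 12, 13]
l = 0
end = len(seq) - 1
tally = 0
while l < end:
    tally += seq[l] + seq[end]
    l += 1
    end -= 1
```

Let's trace through this code step by step.

Initialize: seq = [2, 3, 3, 11, 12, 13]
Initialize: l = 0
Initialize: end = 5
Initialize: tally = 0
Entering loop: while l < end:
After iteration 1: l = 1, end = 4, tally = 15
After iteration 2: l = 2, end = 3, tally = 30
After iteration 3: l = 3, end = 2, tally = 44
Loop ends.

Final answer: 44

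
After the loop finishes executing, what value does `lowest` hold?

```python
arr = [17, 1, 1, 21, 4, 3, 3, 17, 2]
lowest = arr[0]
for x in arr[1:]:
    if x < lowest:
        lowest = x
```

Let's trace through this code step by step.

Initialize: arr = [17, 1, 1, 21, 4, 3, 3, 17, 2]
Initialize: lowest = 17
Entering loop: for x in arr[1:]:
After iteration 1: x = 1, lowest = 1
After iteration 2: x = 1, lowest = 1
After iteration 3: x = 21, lowest = 1
After iteration 4: x = 4, lowest = 1
After iteration 5: x = 3, lowest = 1
After iteration 6: x = 3, lowest = 1
After iteration 7: x = 17, lowest = 1
After iteration 8: x = 2, lowest = 1
Loop ends.

Final answer: 1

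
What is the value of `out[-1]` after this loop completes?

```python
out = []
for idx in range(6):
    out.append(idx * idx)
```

Let's trace through this code step by step.

Initialize: out = []
Entering loop: for idx in range(6):
After iteration 1: idx = 0, out = [0]
After iteration 2: idx = 1, out = [0, 1]
After iteration 3: idx = 2, out = [0, 1, 4]
After iteration 4: idx = 3, out = [0, 1, 4, 9]
After iteration 5: idx = 4, out = [0, 1, 4, 9, 16]
After iteration 6: idx = 5, out = [0, 1, 4, 9, 16, 25]
Loop ends.
out[-1] = 25

Final answer: 25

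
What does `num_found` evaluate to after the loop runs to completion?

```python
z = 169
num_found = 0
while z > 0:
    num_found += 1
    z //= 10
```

Let's trace through this code step by step.

Initialize: z = 169
Initialize: num_found = 0
Entering loop: while z > 0:
After iteration 1: z = 16, num_found = 1
After iteration 2: z = 1, num_found = 2
After iteration 3: z = 0, num_found = 3
Loop ends.

Final answer: 3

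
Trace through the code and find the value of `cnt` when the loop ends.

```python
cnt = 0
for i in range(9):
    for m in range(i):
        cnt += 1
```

Let's trace through this code step by step.

Initialize: cnt = 0
Entering loop: for i in range(9):
After iteration 1: i = 0, cnt = 0
After iteration 2: i = 1, cnt = 1, m = 0
After iteration 3: i = 2, cnt = 3, m = 1
After iteration 4: i = 3, cnt = 6, m = 2
After iteration 5: i = 4, cnt = 10, m = 3
After iteration 6: i = 5, cnt = 15, m = 4
After iteration 7: i = 6, cnt = 21, m = 5
After iteration 8: i = 7, cnt = 28, m = 6
After iteration 9: i = 8, cnt = 36, m = 7
Loop ends.

Final answer: 36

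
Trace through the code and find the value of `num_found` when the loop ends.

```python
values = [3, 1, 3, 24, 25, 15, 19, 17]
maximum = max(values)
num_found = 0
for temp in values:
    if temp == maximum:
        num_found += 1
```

Let's trace through this code step by step.

Initialize: values = [3, 1, 3, 24, 25, 15, 19, 17]
Initialize: maximum = 25
Initialize: num_found = 0
Entering loop: for temp in values:
After iteration 1: temp = 3, num_found = 0
After iteration 2: temp = 1, num_found = 0
After iteration 3: temp = 3, num_found = 0
After iteration 4: temp = 24, num_found = 0
After iteration 5: temp = 25, num_found = 1
After iteration 6: temp = 15, num_found = 1
After iteration 7: temp = 19, num_found = 1
After iteration 8: temp = 17, num_found = 1
Loop ends.

Final answer: 1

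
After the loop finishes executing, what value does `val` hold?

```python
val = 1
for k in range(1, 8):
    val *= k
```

Let's trace through this code step by step.

Initialize: val = 1
Entering loop: for k in range(1, 8):
After iteration 1: k = 1, val = 1
After iteration 2: k = 2, val = 2
After iteration 3: k = 3, val = 6
After iteration 4: k = 4, val = 24
After iteration 5: k = 5, val = 120
After iteration 6: k = 6, val = 720
After iteration 7: k = 7, val = 5040
Loop ends.

Final answer: 5040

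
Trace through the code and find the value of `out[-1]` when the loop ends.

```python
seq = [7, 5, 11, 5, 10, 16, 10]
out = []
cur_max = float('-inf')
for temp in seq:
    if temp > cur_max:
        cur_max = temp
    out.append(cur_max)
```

Let's trace through this code step by step.

Initialize: seq = [7, 5, 11, 5, 10, 16, 10]
Initialize: out = []
Initialize: cur_max = -inf
Entering loop: for temp in seq:
After iteration 1: temp = 7, out = [7], cur_max = 7
After iteration 2: temp = 5, out = [7, 7], cur_max = 7
After iteration 3: temp = 11, out = [7, 7, 11], cur_max = 11
After iteration 4: temp = 5, out = [7, 7, 11, 11], cur_max = 11
After iteration 5: temp = 10, out = [7, 7, 11, 11, 11], cur_max = 11
After iteration 6: temp = 16, out = [7, 7, 11, 11, 11, 16], cur_max = 16
After iteration 7: temp = 10, out = [7, 7, 11, 11, 11, 16, 16], cur_max = 16
Loop ends.
out[-1] = 16

Final answer: 16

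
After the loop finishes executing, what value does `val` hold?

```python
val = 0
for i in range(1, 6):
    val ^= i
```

Let's trace through this code step by step.

Initialize: val = 0
Entering loop: for i in range(1, 6):
After iteration 1: i = 1, val = 1
After iteration 2: i = 2, val = 3
After iteration 3: i = 3, val = 0
After iteration 4: i = 4, val = 4
After iteration 5: i = 5, val = 1
Loop ends.

Final answer: 1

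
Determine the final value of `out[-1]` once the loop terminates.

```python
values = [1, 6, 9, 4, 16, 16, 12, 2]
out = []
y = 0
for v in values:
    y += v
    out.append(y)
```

Let's trace through this code step by step.

Initialize: values = [1, 6, 9, 4, 16, 16, 12, 2]
Initialize: out = []
Initialize: y = 0
Entering loop: for v in values:
After iteration 1: v = 1, out = [1], y = 1
After iteration 2: v = 6, out = [1, 7], y = 7
After iteration 3: v = 9, out = [1, 7, 16], y = 16
After iteration 4: v = 4, out = [1, 7, 16, 20], y = 20
After iteration 5: v = 16, out = [1, 7, 16, 20, 36], y = 36
After iteration 6: v = 16, out = [1, 7, 16, 20, 36, 52], y = 52
After iteration 7: v = 12, out = [1, 7, 16, 20, 36, 52, 64], y = 64
After iteration 8: v = 2, out = [1, 7, 16, 20, 36, 52, 64, 66], y = 66
Loop ends.
out[-1] = 66

Final answer: 66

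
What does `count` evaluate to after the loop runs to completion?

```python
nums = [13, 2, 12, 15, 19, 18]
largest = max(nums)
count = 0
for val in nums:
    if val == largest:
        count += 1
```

Let's trace through this code step by step.

Initialize: nums = [13, 2, 12, 15, 19, 18]
Initialize: largest = 19
Initialize: count = 0
Entering loop: for val in nums:
After iteration 1: val = 13, count = 0
After iteration 2: val = 2, count = 0
After iteration 3: val = 12, count = 0
After iteration 4: val = 15, count = 0
After iteration 5: val = 19, count = 1
After iteration 6: val = 18, count = 1
Loop ends.

Final answer: 1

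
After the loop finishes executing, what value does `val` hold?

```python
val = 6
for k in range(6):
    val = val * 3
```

Let's trace through this code step by step.

Initialize: val = 6
Entering loop: for k in range(6):
After iteration 1: k = 0, val = 18
After iteration 2: k = 1, val = 54
After iteration 3: k = 2, val = 162
After iteration 4: k = 3, val = 486
After iteration 5: k = 4, val = 1458
After iteration 6: k = 5, val = 4374
Loop ends.

Final answer: 4374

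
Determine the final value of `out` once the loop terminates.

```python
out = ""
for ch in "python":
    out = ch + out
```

Let's trace through this code step by step.

Initialize: out = ''
Entering loop: for ch in "python":
After iteration 1: ch = 'p', out = 'p'
After iteration 2: ch = 'y', out = 'yp'
After iteration 3: ch = 't', out = 'typ'
After iteration 4: ch = 'h', out = 'htyp'
After iteration 5: ch = 'o', out = 'ohtyp'
After iteration 6: ch = 'n', out = 'nohtyp'
Loop ends.

Final answer: 'nohtyp'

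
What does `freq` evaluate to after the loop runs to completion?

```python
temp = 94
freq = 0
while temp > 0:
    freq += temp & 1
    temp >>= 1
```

Let's trace through this code step by step.

Initialize: temp = 94
Initialize: freq = 0
Entering loop: while temp > 0:
After iteration 1: temp = 47, freq = 0
After iteration 2: temp = 23, freq = 1
After iteration 3: temp = 11, freq = 2
After iteration 4: temp = 5, freq = 3
After iteration 5: temp = 2, freq = 4
After iteration 6: temp = 1, freq = 4
After iteration 7: temp = 0, freq = 5
Loop ends.

Final answer: 5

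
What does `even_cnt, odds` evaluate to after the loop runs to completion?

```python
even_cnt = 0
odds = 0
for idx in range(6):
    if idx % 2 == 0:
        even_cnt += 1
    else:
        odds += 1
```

Let's trace through this code step by step.

Initialize: even_cnt = 0
Initialize: odds = 0
Entering loop: for idx in range(6):
After iteration 1: idx = 0, even_cnt = 1, odds = 0
After iteration 2: idx = 1, even_cnt = 1, odds = 1
After iteration 3: idx = 2, even_cnt = 2, odds = 1
After iteration 4: idx = 3, even_cnt = 2, odds = 2
After iteration 5: idx = 4, even_cnt = 3, odds = 2
After iteration 6: idx = 5, even_cnt = 3, odds = 3
Loop ends.

Final answer: 3, 3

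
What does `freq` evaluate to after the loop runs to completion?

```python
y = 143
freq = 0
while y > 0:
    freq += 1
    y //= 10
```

Let's trace through this code step by step.

Initialize: y = 143
Initialize: freq = 0
Entering loop: while y > 0:
After iteration 1: y = 14, freq = 1
After iteration 2: y = 1, freq = 2
After iteration 3: y = 0, freq = 3
Loop ends.

Final answer: 3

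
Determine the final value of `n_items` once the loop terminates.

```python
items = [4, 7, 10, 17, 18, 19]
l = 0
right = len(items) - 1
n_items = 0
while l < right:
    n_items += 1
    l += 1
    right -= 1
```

Let's trace through this code step by step.

Initialize: items = [4, 7, 10, 17, 18, 19]
Initialize: l = 0
Initialize: right = 5
Initialize: n_items = 0
Entering loop: while l < right:
After iteration 1: l = 1, right = 4, n_items = 1
After iteration 2: l = 2, right = 3, n_items = 2
After iteration 3: l = 3, right = 2, n_items = 3
Loop ends.

Final answer: 3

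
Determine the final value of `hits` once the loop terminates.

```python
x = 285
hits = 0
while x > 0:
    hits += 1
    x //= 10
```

Let's trace through this code step by step.

Initialize: x = 285
Initialize: hits = 0
Entering loop: while x > 0:
After iteration 1: x = 28, hits = 1
After iteration 2: x = 2, hits = 2
After iteration 3: x = 0, hits = 3
Loop ends.

Final answer: 3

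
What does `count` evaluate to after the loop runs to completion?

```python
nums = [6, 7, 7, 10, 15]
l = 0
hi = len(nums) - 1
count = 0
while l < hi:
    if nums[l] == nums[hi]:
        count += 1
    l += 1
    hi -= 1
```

Let's trace through this code step by step.

Initialize: nums = [6, 7, 7, 10, 15]
Initialize: l = 0
Initialize: hi = 4
Initialize: count = 0
Entering loop: while l < hi:
After iteration 1: l = 1, hi = 3, count = 0
After iteration 2: l = 2, hi = 2, count = 0
Loop ends.

Final answer: 0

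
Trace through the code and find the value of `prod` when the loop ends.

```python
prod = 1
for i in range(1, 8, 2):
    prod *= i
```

Let's trace through this code step by step.

Initialize: prod = 1
Entering loop: for i in range(1, 8, 2):
After iteration 1: i = 1, prod = 1
After iteration 2: i = 3, prod = 3
After iteration 3: i = 5, prod = 15
After iteration 4: i = 7, prod = 105
Loop ends.

Final answer: 105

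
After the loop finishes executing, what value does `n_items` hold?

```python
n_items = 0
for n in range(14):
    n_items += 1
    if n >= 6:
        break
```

Let's trace through this code step by step.

Initialize: n_items = 0
Entering loop: for n in range(14):
After iteration 1: n = 0, n_items = 1
After iteration 2: n = 1, n_items = 2
After iteration 3: n = 2, n_items = 3
After iteration 4: n = 3, n_items = 4
After iteration 5: n = 4, n_items = 5
After iteration 6: n = 5, n_items = 6
After iteration 7: n = 6, n_items = 7
Loop ends.

Final answer: 7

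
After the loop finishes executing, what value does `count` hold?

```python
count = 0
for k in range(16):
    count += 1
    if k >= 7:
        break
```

Let's trace through this code step by step.

Initialize: count = 0
Entering loop: for k in range(16):
After iteration 1: k = 0, count = 1
After iteration 2: k = 1, count = 2
After iteration 3: k = 2, count = 3
After iteration 4: k = 3, count = 4
After iteration 5: k = 4, count = 5
After iteration 6: k = 5, count = 6
After iteration 7: k = 6, count = 7
After iteration 8: k = 7, count = 8
Loop ends.

Final answer: 8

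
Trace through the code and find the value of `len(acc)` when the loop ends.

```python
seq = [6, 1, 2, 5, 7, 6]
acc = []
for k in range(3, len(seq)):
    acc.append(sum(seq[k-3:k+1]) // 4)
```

Let's trace through this code step by step.

Initialize: seq = [6, 1, 2, 5, 7, 6]
Initialize: acc = []
Entering loop: for k in range(3, len(seq)):
After iteration 1: k = 3, acc = [3]
After iteration 2: k = 4, acc = [3, 3]
After iteration 3: k = 5, acc = [3, 3, 5]
Loop ends.
len(acc) = 3

Final answer: 3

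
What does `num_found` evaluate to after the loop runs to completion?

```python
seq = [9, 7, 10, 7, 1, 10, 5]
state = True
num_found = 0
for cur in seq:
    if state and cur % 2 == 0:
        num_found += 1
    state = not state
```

Let's trace through this code step by step.

Initialize: seq = [9, 7, 10, 7, 1, 10, 5]
Initialize: state = True
Initialize: num_found = 0
Entering loop: for cur in seq:
After iteration 1: cur = 9, state = False, num_found = 0
After iteration 2: cur = 7, state = True, num_found = 0
After iteration 3: cur = 10, state = False, num_found = 1
After iteration 4: cur = 7, state = True, num_found = 1
After iteration 5: cur = 1, state = False, num_found = 1
After iteration 6: cur = 10, state = True, num_found = 1
After iteration 7: cur = 5, state = False, num_found = 1
Loop ends.

Final answer: 1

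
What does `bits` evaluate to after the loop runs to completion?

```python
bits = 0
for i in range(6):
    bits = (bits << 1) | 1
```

Let's trace through this code step by step.

Initialize: bits = 0
Entering loop: for i in range(6):
After iteration 1: i = 0, bits = 1
After iteration 2: i = 1, bits = 3
After iteration 3: i = 2, bits = 7
After iteration 4: i = 3, bits = 15
After iteration 5: i = 4, bits = 31
After iteration 6: i = 5, bits = 63
Loop ends.

Final answer: 63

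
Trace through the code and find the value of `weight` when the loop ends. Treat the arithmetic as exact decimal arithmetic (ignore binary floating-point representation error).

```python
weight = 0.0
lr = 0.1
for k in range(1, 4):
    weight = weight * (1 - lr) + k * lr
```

Let's trace through this code step by step.

Initialize: weight = 0.0
Initialize: lr = 0.1
Entering loop: for k in range(1, 4):
After iteration 1: k = 1, weight = 0.1
After iteration 2: k = 2, weight = 0.29
After iteration 3: k = 3, weight = 0.561
Loop ends.

Final answer: 0.561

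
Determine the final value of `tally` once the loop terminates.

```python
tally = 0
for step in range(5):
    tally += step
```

Let's trace through this code step by step.

Initialize: tally = 0
Entering loop: for step in range(5):
After iteration 1: step = 0, tally = 0
After iteration 2: step = 1, tally = 1
After iteration 3: step = 2, tally = 3
After iteration 4: step = 3, tally = 6
After iteration 5: step = 4, tally = 10
Loop ends.

Final answer: 10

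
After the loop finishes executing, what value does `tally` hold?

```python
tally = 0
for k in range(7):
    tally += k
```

Let's trace through this code step by step.

Initialize: tally = 0
Entering loop: for k in range(7):
After iteration 1: k = 0, tally = 0
After iteration 2: k = 1, tally = 1
After iteration 3: k = 2, tally = 3
After iteration 4: k = 3, tally = 6
After iteration 5: k = 4, tally = 10
After iteration 6: k = 5, tally = 15
After iteration 7: k = 6, tally = 21
Loop ends.

Final answer: 21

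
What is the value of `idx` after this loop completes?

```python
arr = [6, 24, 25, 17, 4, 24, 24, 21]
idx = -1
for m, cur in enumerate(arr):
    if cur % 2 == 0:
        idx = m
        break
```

Let's trace through this code step by step.

Initialize: arr = [6, 24, 25, 17, 4, 24, 24, 21]
Initialize: idx = -1
Entering loop: for m, cur in enumerate(arr):
After iteration 1: m = 0, cur = 6, idx = 0
Loop ends.

Final answer: 0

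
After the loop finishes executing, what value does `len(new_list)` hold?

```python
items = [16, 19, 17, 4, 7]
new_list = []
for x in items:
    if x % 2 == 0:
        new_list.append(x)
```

Let's trace through this code step by step.

Initialize: items = [16, 19, 17, 4, 7]
Initialize: new_list = []
Entering loop: for x in items:
After iteration 1: x = 16, new_list = [16]
After iteration 2: x = 19, new_list = [16]
After iteration 3: x = 17, new_list = [16]
After iteration 4: x = 4, new_list = [16, 4]
After iteration 5: x = 7, new_list = [16, 4]
Loop ends.
len(new_list) = 2

Final answer: 2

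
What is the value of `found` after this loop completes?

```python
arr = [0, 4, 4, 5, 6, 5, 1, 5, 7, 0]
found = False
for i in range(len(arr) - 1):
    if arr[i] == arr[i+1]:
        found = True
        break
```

Let's trace through this code step by step.

Initialize: arr = [0, 4, 4, 5, 6, 5, 1, 5, 7, 0]
Initialize: found = False
Entering loop: for i in range(len(arr) - 1):
After iteration 1: i = 0, found = False
After iteration 2: i = 1, found = True
Loop ends.

Final answer: True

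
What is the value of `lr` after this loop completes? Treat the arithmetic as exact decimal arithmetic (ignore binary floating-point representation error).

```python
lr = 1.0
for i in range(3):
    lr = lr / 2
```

Let's trace through this code step by step.

Initialize: lr = 1.0
Entering loop: for i in range(3):
After iteration 1: i = 0, lr = 0.5
After iteration 2: i = 1, lr = 0.25
After iteration 3: i = 2, lr = 0.125
Loop ends.

Final answer: 0.125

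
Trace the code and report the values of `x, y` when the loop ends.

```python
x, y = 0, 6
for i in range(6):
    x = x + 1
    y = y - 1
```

Let's trace through this code step by step.

Initialize: x = 0
Initialize: y = 6
Entering loop: for i in range(6):
After iteration 1: i = 0, x = 1, y = 5
After iteration 2: i = 1, x = 2, y = 4
After iteration 3: i = 2, x = 3, y = 3
After iteration 4: i = 3, x = 4, y = 2
After iteration 5: i = 4, x = 5, y = 1
After iteration 6: i = 5, x = 6, y = 0
Loop ends.

Final answer: 6, 0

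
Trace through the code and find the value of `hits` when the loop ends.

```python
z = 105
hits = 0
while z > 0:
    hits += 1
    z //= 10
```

Let's trace through this code step by step.

Initialize: z = 105
Initialize: hits = 0
Entering loop: while z > 0:
After iteration 1: z = 10, hits = 1
After iteration 2: z = 1, hits = 2
After iteration 3: z = 0, hits = 3
Loop ends.

Final answer: 3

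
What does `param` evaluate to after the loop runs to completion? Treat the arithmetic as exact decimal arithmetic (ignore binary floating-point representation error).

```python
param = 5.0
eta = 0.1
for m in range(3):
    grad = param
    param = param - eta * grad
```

Let's trace through this code step by step.

Initialize: param = 5.0
Initialize: eta = 0.1
Entering loop: for m in range(3):
After iteration 1: m = 0, param = 4.5, grad = 5.0
After iteration 2: m = 1, param = 4.05, grad = 4.5
After iteration 3: m = 2, param = 3.645, grad = 4.05
Loop ends.

Final answer: 3.645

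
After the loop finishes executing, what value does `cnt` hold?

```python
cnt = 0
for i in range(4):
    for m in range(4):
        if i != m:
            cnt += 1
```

Let's trace through this code step by step.

Initialize: cnt = 0
Entering loop: for i in range(4):
After iteration 1: i = 0, cnt = 3
After iteration 2: i = 1, cnt = 6
After iteration 3: i = 2, cnt = 9
After iteration 4: i = 3, cnt = 12
Loop ends.

Final answer: 12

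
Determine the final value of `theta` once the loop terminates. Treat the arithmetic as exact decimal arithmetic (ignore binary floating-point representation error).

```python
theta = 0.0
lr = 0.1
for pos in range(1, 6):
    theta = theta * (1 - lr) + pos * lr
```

Let's trace through this code step by step.

Initialize: theta = 0.0
Initialize: lr = 0.1
Entering loop: for pos in range(1, 6):
After iteration 1: pos = 1, theta = 0.1
After iteration 2: pos = 2, theta = 0.29
After iteration 3: pos = 3, theta = 0.561
After iteration 4: pos = 4, theta = 0.9049
After iteration 5: pos = 5, theta = 1.31441
Loop ends.

Final answer: 1.31441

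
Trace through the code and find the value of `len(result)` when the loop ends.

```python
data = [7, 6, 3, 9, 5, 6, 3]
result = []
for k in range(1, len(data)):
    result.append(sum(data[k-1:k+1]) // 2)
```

Let's trace through this code step by step.

Initialize: data = [7, 6, 3, 9, 5, 6, 3]
Initialize: result = []
Entering loop: for k in range(1, len(data)):
After iteration 1: k = 1, result = [6]
After iteration 2: k = 2, result = [6, 4]
After iteration 3: k = 3, result = [6, 4, 6]
After iteration 4: k = 4, result = [6, 4, 6, 7]
After iteration 5: k = 5, result = [6, 4, 6, 7, 5]
After iteration 6: k = 6, result = [6, 4, 6, 7, 5, 4]
Loop ends.
len(result) = 6

Final answer: 6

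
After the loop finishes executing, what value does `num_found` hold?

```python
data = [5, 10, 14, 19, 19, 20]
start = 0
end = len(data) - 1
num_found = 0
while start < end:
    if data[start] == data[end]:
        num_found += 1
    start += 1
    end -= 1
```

Let's trace through this code step by step.

Initialize: data = [5, 10, 14, 19, 19, 20]
Initialize: start = 0
Initialize: end = 5
Initialize: num_found = 0
Entering loop: while start < end:
After iteration 1: start = 1, end = 4, num_found = 0
After iteration 2: start = 2, end = 3, num_found = 0
After iteration 3: start = 3, end = 2, num_found = 0
Loop ends.

Final answer: 0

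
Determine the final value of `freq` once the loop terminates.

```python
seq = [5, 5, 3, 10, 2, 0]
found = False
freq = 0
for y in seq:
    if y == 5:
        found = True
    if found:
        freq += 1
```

Let's trace through this code step by step.

Initialize: seq = [5, 5, 3, 10, 2, 0]
Initialize: found = False
Initialize: freq = 0
Entering loop: for y in seq:
After iteration 1: y = 5, found = True, freq = 1
After iteration 2: y = 5, found = True, freq = 2
After iteration 3: y = 3, found = True, freq = 3
After iteration 4: y = 10, found = True, freq = 4
After iteration 5: y = 2, found = True, freq = 5
After iteration 6: y = 0, found = True, freq = 6
Loop ends.

Final answer: 6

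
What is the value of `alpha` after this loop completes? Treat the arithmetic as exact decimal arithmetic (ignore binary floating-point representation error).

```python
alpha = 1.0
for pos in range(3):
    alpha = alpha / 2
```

Let's trace through this code step by step.

Initialize: alpha = 1.0
Entering loop: for pos in range(3):
After iteration 1: pos = 0, alpha = 0.5
After iteration 2: pos = 1, alpha = 0.25
After iteration 3: pos = 2, alpha = 0.125
Loop ends.

Final answer: 0.125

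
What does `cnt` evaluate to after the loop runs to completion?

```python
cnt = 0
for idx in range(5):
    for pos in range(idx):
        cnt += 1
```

Let's trace through this code step by step.

Initialize: cnt = 0
Entering loop: for idx in range(5):
After iteration 1: idx = 0, cnt = 0
After iteration 2: idx = 1, cnt = 1, pos = 0
After iteration 3: idx = 2, cnt = 3, pos = 1
After iteration 4: idx = 3, cnt = 6, pos = 2
After iteration 5: idx = 4, cnt = 10, pos = 3
Loop ends.

Final answer: 10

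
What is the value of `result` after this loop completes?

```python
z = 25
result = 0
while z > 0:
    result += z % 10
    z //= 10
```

Let's trace through this code step by step.

Initialize: z = 25
Initialize: result = 0
Entering loop: while z > 0:
After iteration 1: z = 2, result = 5
After iteration 2: z = 0, result = 7
Loop ends.

Final answer: 7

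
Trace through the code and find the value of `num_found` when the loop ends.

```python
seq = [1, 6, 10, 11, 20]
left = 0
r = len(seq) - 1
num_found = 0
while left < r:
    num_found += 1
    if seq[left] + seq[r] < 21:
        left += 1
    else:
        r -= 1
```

Let's trace through this code step by step.

Initialize: seq = [1, 6, 10, 11, 20]
Initialize: left = 0
Initialize: r = 4
Initialize: num_found = 0
Entering loop: while left < r:
After iteration 1: left = 0, r = 3, num_found = 1
After iteration 2: left = 1, r = 3, num_found = 2
After iteration 3: left = 2, r = 3, num_found = 3
After iteration 4: left = 2, r = 2, num_found = 4
Loop ends.

Final answer: 4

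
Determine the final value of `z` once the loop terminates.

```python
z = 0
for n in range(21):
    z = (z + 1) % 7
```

Let's trace through this code step by step.

Initialize: z = 0
Entering loop: for n in range(21):
After iteration 1: n = 0, z = 1
After iteration 2: n = 1, z = 2
After iteration 3: n = 2, z = 3
After iteration 4: n = 3, z = 4
After iteration 5: n = 4, z = 5
After iteration 6: n = 5, z = 6
After iteration 7: n = 6, z = 0
After iteration 8: n = 7, z = 1
After iteration 9: n = 8, z = 2
After iteration 10: n = 9, z = 3
After iteration 11: n = 10, z = 4
After iteration 12: n = 11, z = 5
After iteration 13: n = 12, z = 6
After iteration 14: n = 13, z = 0
After iteration 15: n = 14, z = 1
After iteration 16: n = 15, z = 2
After iteration 17: n = 16, z = 3
After iteration 18: n = 17, z = 4
After iteration 19: n = 18, z = 5
After iteration 20: n = 19, z = 6
After iteration 21: n = 20, z = 0
Loop ends.

Final answer: 0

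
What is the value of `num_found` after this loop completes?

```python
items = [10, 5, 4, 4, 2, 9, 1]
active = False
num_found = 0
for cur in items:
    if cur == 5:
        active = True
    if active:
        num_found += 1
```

Let's trace through this code step by step.

Initialize: items = [10, 5, 4, 4, 2, 9, 1]
Initialize: active = False
Initialize: num_found = 0
Entering loop: for cur in items:
After iteration 1: cur = 10, active = False, num_found = 0
After iteration 2: cur = 5, active = True, num_found = 1
After iteration 3: cur = 4, active = True, num_found = 2
After iteration 4: cur = 4, active = True, num_found = 3
After iteration 5: cur = 2, active = True, num_found = 4
After iteration 6: cur = 9, active = True, num_found = 5
After iteration 7: cur = 1, active = True, num_found = 6
Loop ends.

Final answer: 6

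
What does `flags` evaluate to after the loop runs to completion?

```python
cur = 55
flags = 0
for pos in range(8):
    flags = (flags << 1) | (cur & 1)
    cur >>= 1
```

Let's trace through this code step by step.

Initialize: cur = 55
Initialize: flags = 0
Entering loop: for pos in range(8):
After iteration 1: pos = 0, cur = 27, flags = 1
After iteration 2: pos = 1, cur = 13, flags = 3
After iteration 3: pos = 2, cur = 6, flags = 7
After iteration 4: pos = 3, cur = 3, flags = 14
After iteration 5: pos = 4, cur = 1, flags = 29
After iteration 6: pos = 5, cur = 0, flags = 59
After iteration 7: pos = 6, cur = 0, flags = 118
After iteration 8: pos = 7, cur = 0, flags = 236
Loop ends.

Final answer: 236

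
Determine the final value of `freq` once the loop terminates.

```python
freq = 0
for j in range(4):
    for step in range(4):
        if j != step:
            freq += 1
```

Let's trace through this code step by step.

Initialize: freq = 0
Entering loop: for j in range(4):
After iteration 1: j = 0, freq = 3
After iteration 2: j = 1, freq = 6
After iteration 3: j = 2, freq = 9
After iteration 4: j = 3, freq = 12
Loop ends.

Final answer: 12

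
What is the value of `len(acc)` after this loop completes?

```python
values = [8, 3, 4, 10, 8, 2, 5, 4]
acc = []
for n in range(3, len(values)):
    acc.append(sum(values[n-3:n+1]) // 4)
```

Let's trace through this code step by step.

Initialize: values = [8, 3, 4, 10, 8, 2, 5, 4]
Initialize: acc = []
Entering loop: for n in range(3, len(values)):
After iteration 1: n = 3, acc = [6]
After iteration 2: n = 4, acc = [6, 6]
After iteration 3: n = 5, acc = [6, 6, 6]
After iteration 4: n = 6, acc = [6, 6, 6, 6]
After iteration 5: n = 7, acc = [6, 6, 6, 6, 4]
Loop ends.
len(acc) = 5

Final answer: 5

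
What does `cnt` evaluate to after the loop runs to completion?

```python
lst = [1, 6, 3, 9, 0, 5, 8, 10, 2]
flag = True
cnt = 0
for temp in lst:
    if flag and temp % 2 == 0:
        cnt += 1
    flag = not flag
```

Let's trace through this code step by step.

Initialize: lst = [1, 6, 3, 9, 0, 5, 8, 10, 2]
Initialize: flag = True
Initialize: cnt = 0
Entering loop: for temp in lst:
After iteration 1: temp = 1, flag = False, cnt = 0
After iteration 2: temp = 6, flag = True, cnt = 0
After iteration 3: temp = 3, flag = False, cnt = 0
After iteration 4: temp = 9, flag = True, cnt = 0
After iteration 5: temp = 0, flag = False, cnt = 1
After iteration 6: temp = 5, flag = True, cnt = 1
After iteration 7: temp = 8, flag = False, cnt = 2
After iteration 8: temp = 10, flag = True, cnt = 2
After iteration 9: temp = 2, flag = False, cnt = 3
Loop ends.

Final answer: 3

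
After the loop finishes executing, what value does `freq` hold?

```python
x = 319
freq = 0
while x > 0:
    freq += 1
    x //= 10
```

Let's trace through this code step by step.

Initialize: x = 319
Initialize: freq = 0
Entering loop: while x > 0:
After iteration 1: x = 31, freq = 1
After iteration 2: x = 3, freq = 2
After iteration 3: x = 0, freq = 3
Loop ends.

Final answer: 3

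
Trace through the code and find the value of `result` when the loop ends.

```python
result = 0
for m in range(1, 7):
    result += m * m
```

Let's trace through this code step by step.

Initialize: result = 0
Entering loop: for m in range(1, 7):
After iteration 1: m = 1, result = 1
After iteration 2: m = 2, result = 5
After iteration 3: m = 3, result = 14
After iteration 4: m = 4, result = 30
After iteration 5: m = 5, result = 55
After iteration 6: m = 6, result = 91
Loop ends.

Final answer: 91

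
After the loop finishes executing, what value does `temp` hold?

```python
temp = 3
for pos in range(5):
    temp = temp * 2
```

Let's trace through this code step by step.

Initialize: temp = 3
Entering loop: for pos in range(5):
After iteration 1: pos = 0, temp = 6
After iteration 2: pos = 1, temp = 12
After iteration 3: pos = 2, temp = 24
After iteration 4: pos = 3, temp = 48
After iteration 5: pos = 4, temp = 96
Loop ends.

Final answer: 96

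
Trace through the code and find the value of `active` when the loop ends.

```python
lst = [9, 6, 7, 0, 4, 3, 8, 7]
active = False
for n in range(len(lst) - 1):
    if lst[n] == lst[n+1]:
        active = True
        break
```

Let's trace through this code step by step.

Initialize: lst = [9, 6, 7, 0, 4, 3, 8, 7]
Initialize: active = False
Entering loop: for n in range(len(lst) - 1):
After iteration 1: n = 0, active = False
After iteration 2: n = 1, active = False
After iteration 3: n = 2, active = False
After iteration 4: n = 3, active = False
After iteration 5: n = 4, active = False
After iteration 6: n = 5, active = False
After iteration 7: n = 6, active = False
Loop ends.

Final answer: False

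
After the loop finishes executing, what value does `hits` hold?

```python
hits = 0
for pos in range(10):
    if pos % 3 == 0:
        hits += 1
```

Let's trace through this code step by step.

Initialize: hits = 0
Entering loop: for pos in range(10):
After iteration 1: pos = 0, hits = 1
After iteration 2: pos = 1, hits = 1
After iteration 3: pos = 2, hits = 1
After iteration 4: pos = 3, hits = 2
After iteration 5: pos = 4, hits = 2
After iteration 6: pos = 5, hits = 2
After iteration 7: pos = 6, hits = 3
After iteration 8: pos = 7, hits = 3
After iteration 9: pos = 8, hits = 3
After iteration 10: pos = 9, hits = 4
Loop ends.

Final answer: 4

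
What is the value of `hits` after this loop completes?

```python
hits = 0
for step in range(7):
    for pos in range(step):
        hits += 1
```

Let's trace through this code step by step.

Initialize: hits = 0
Entering loop: for step in range(7):
After iteration 1: step = 0, hits = 0
After iteration 2: step = 1, hits = 1, pos = 0
After iteration 3: step = 2, hits = 3, pos = 1
After iteration 4: step = 3, hits = 6, pos = 2
After iteration 5: step = 4, hits = 10, pos = 3
After iteration 6: step = 5, hits = 15, pos = 4
After iteration 7: step = 6, hits = 21, pos = 5
Loop ends.

Final answer: 21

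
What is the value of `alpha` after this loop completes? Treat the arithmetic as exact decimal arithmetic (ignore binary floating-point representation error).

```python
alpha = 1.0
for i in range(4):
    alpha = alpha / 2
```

Let's trace through this code step by step.

Initialize: alpha = 1.0
Entering loop: for i in range(4):
After iteration 1: i = 0, alpha = 0.5
After iteration 2: i = 1, alpha = 0.25
After iteration 3: i = 2, alpha = 0.125
After iteration 4: i = 3, alpha = 0.0625
Loop ends.

Final answer: 0.0625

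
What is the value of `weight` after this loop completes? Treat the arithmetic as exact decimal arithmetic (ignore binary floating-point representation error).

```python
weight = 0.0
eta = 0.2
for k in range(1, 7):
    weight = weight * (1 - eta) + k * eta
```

Let's trace through this code step by step.

Initialize: weight = 0.0
Initialize: eta = 0.2
Entering loop: for k in range(1, 7):
After iteration 1: k = 1, weight = 0.2
After iteration 2: k = 2, weight = 0.56
After iteration 3: k = 3, weight = 1.048
After iteration 4: k = 4, weight = 1.6384
After iteration 5: k = 5, weight = 2.31072
After iteration 6: k = 6, weight = 3.048576
Loop ends.

Final answer: 3.048576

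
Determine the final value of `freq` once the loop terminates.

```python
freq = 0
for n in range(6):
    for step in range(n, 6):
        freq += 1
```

Let's trace through this code step by step.

Initialize: freq = 0
Entering loop: for n in range(6):
After iteration 1: n = 0, freq = 6
After iteration 2: n = 1, freq = 11
After iteration 3: n = 2, freq = 15
After iteration 4: n = 3, freq = 18
After iteration 5: n = 4, freq = 20
After iteration 6: n = 5, freq = 21
Loop ends.

Final answer: 21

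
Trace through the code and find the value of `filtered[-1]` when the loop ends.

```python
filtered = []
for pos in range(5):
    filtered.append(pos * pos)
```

Let's trace through this code step by step.

Initialize: filtered = []
Entering loop: for pos in range(5):
After iteration 1: pos = 0, filtered = [0]
After iteration 2: pos = 1, filtered = [0, 1]
After iteration 3: pos = 2, filtered = [0, 1, 4]
After iteration 4: pos = 3, filtered = [0, 1, 4, 9]
After iteration 5: pos = 4, filtered = [0, 1, 4, 9, 16]
Loop ends.
filtered[-1] = 16

Final answer: 16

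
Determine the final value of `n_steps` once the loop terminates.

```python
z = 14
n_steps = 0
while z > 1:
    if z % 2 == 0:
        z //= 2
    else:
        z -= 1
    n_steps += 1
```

Let's trace through this code step by step.

Initialize: z = 14
Initialize: n_steps = 0
Entering loop: while z > 1:
After iteration 1: z = 7, n_steps = 1
After iteration 2: z = 6, n_steps = 2
After iteration 3: z = 3, n_steps = 3
After iteration 4: z = 2, n_steps = 4
After iteration 5: z = 1, n_steps = 5
Loop ends.

Final answer: 5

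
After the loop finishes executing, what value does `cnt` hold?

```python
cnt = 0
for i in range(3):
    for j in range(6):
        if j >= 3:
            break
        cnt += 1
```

Let's trace through this code step by step.

Initialize: cnt = 0
Entering loop: for i in range(3):
After iteration 1: i = 0, cnt = 3
After iteration 2: i = 1, cnt = 6
After iteration 3: i = 2, cnt = 9
Loop ends.

Final answer: 9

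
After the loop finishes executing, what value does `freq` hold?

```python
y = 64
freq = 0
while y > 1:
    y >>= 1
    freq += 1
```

Let's trace through this code step by step.

Initialize: y = 64
Initialize: freq = 0
Entering loop: while y > 1:
After iteration 1: y = 32, freq = 1
After iteration 2: y = 16, freq = 2
After iteration 3: y = 8, freq = 3
After iteration 4: y = 4, freq = 4
After iteration 5: y = 2, freq = 5
After iteration 6: y = 1, freq = 6
Loop ends.

Final answer: 6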